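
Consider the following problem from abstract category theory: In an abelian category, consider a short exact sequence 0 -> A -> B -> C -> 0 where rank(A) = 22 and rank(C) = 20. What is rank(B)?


For a short exact sequence 0 -> A -> B -> C -> 0,
rank is additive: rank(B) = rank(A) + rank(C).
rank(B) = 22 + 20 = 42

42


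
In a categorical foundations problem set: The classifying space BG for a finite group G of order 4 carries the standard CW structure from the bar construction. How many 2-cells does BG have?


In the bar-construction CW model of BG, the n-cells are indexed by
n-tuples [g_1|...|g_n] of non-identity elements of G (degenerate
simplices with some g_i = e do not contribute cells), so there are
(|G| - 1)^n n-cells.
For dim = 2 with |G| = 4:
cells = (4 - 1)^2 = 3^2 = 9

9


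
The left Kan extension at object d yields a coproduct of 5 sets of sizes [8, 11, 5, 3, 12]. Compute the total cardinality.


Pointwise, the left Kan extension (Lan_F H)(d) is the colimit, indexed
by the comma category (F downarrow d), of H composed with the
projection (F downarrow d) -> C. Here that colimit is given
as a coproduct (disjoint union) of sets, so its cardinality is the
sum of the sizes of the summands.
Coproduct of sets with sizes: 8 + 11 + 5 + 3 + 12
= 39

39


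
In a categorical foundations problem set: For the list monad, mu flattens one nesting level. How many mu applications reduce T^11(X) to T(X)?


Each application of mu: T^2 -> T removes one layer of nesting.
Starting at depth 11 (i.e., T^11(X)), we need to reach T(X).
Number of mu applications = 11 - 1 = 10

10


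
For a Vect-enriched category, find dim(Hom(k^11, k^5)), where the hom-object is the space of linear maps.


In Vect-enriched categories, Hom(k^n, k^m) is the space of m x n matrices.
dim(Hom(k^11, k^5)) = 5 * 11 = 55

55


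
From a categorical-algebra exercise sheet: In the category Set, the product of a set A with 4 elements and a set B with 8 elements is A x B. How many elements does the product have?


In Set, the product A x B is the Cartesian product.
By the universal property, |A x B| = |A| * |B|.
|A x B| = 4 * 8 = 32

32


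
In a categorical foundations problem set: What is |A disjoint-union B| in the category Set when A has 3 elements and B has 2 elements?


In Set, the coproduct A + B is the disjoint union.
|A + B| = |A| + |B| = 3 + 2 = 5

5


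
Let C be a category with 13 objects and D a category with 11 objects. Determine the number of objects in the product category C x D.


The product category C x D has objects that are pairs (c, d).
Number of pairs = |Ob(C)| * |Ob(D)| = 13 * 11 = 143

143


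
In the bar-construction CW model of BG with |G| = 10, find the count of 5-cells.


In the bar-construction CW model of BG, the n-cells are indexed by
n-tuples [g_1|...|g_n] of non-identity elements of G (degenerate
simplices with some g_i = e do not contribute cells), so there are
(|G| - 1)^n n-cells.
For dim = 5 with |G| = 10:
cells = (10 - 1)^5 = 9^5 = 59049

59049


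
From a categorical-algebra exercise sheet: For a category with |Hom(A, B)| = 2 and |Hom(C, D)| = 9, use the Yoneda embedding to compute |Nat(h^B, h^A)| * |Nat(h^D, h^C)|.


By the Yoneda lemma, Nat(h^B, h^A) is isomorphic to Hom(A, B),
so |Nat(h^B, h^A)| = |Hom(A, B)| and |Nat(h^D, h^C)| = |Hom(C, D)|.
|Hom(A, B)| = 2, |Hom(C, D)| = 9.
|Nat(h^B, h^A) x Nat(h^D, h^C)| = 2 * 9 = 18

18


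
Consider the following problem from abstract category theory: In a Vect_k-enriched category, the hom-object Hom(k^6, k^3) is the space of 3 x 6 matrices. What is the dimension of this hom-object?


In Vect-enriched categories, Hom(k^n, k^m) is the space of m x n matrices.
dim(Hom(k^6, k^3)) = 3 * 6 = 18

18


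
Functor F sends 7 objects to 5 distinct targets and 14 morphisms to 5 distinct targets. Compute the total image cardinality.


The image of F consists of distinct objects and distinct morphisms.
|Im(F)| on objects = 5
|Im(F)| on morphisms = 5
Total image cardinality = 5 + 5 = 10

10


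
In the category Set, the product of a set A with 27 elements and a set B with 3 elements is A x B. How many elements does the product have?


In Set, the product A x B is the Cartesian product.
By the universal property, |A x B| = |A| * |B|.
|A x B| = 27 * 3 = 81

81


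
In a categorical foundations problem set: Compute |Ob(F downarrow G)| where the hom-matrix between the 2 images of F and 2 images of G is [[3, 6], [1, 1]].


Objects of (F downarrow G) are triples (a, b, h: F(a)->G(b)).
The count equals the sum of all entries in the hom-matrix.
sum(row 0) = 9
sum(row 1) = 2
Grand total = 11

11


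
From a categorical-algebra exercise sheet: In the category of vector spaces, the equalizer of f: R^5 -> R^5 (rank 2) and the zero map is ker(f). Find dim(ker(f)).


The equalizer of f and the zero map is ker(f).
By the rank-nullity theorem: dim(ker(f)) = dim(domain) - rank(f).
dim(ker(f)) = 5 - 2 = 3

3


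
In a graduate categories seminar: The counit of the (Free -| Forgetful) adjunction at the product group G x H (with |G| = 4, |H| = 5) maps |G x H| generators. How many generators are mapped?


The counit epsilon_K: F(U(K)) -> K of the Free-Forgetful adjunction
maps |K| generators of F(U(K)) into K. For K = G x H (the product group),
|G x H| = |G| * |H|.
Total generators mapped = 4 * 5 = 20.

20


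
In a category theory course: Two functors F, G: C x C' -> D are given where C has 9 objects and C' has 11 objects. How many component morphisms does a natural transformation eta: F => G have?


A natural transformation eta: F => G assigns one component morphism per
object of the domain category.
The domain is the product category C x C', so
|Ob(C x C')| = |Ob(C)| * |Ob(C')| = 9 * 11 = 99.
Therefore eta has 99 component morphisms.

99


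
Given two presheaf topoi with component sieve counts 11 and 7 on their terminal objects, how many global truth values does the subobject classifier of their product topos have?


In a product of presheaf topoi E_1 x E_2, the subobject classifier
is Omega = Omega_1 x Omega_2 (componentwise), so
|Omega(top)| = |Omega_1(top_1)| * |Omega_2(top_2)|.
= 11 * 7 = 77.

77


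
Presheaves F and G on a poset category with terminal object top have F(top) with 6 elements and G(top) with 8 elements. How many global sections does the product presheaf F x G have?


Global sections of a presheaf on a poset with terminal top satisfy
Gamma(H) ~ H(top). Presheaves admit pointwise products, so
(F x G)(top) = F(top) x G(top) (Cartesian product).
|Gamma(F x G)| = |F(top)| * |G(top)| = 6 * 8 = 48.

48


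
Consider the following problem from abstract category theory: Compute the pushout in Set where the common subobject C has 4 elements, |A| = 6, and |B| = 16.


The pushout A +_C B identifies the images of C in A and B.
|A +_C B| = |A| + |B| - |C| (for injections).
= 6 + 16 - 4 = 18

18


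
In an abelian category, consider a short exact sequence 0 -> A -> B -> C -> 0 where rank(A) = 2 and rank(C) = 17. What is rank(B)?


For a short exact sequence 0 -> A -> B -> C -> 0,
rank is additive: rank(B) = rank(A) + rank(C).
rank(B) = 2 + 17 = 19

19


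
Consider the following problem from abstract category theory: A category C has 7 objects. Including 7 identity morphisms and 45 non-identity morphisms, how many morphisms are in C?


Each object has an identity morphism, giving 7 identities.
Adding the 45 non-identity morphisms:
Total = 7 + 45 = 52

52


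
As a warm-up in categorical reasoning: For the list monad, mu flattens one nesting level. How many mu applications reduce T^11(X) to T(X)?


Each application of mu: T^2 -> T removes one layer of nesting.
Starting at depth 11 (i.e., T^11(X)), we need to reach T(X).
Number of mu applications = 11 - 1 = 10

10


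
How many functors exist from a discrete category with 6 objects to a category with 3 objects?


A functor from a discrete category C to D is determined by
where each object maps. Each of the 6 objects of C can map
to any of the 3 objects of D independently.
Number of functors = 3^6 = 729

729


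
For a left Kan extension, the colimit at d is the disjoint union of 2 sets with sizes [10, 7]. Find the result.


Pointwise, the left Kan extension (Lan_F H)(d) is the colimit, indexed
by the comma category (F downarrow d), of H composed with the
projection (F downarrow d) -> C. Here that colimit is given
as a coproduct (disjoint union) of sets, so its cardinality is the
sum of the sizes of the summands.
Coproduct of sets with sizes: 10 + 7
= 17

17


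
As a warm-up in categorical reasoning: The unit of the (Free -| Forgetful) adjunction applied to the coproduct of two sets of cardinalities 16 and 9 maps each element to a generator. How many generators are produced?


The unit eta_X: X -> U(F(X)) of the Free-Forgetful adjunction
maps each element of X to a generator of F(X). For X = S + T (disjoint
union in Set), |S + T| = |S| + |T|.
Total mappings = 16 + 9 = 25.

25


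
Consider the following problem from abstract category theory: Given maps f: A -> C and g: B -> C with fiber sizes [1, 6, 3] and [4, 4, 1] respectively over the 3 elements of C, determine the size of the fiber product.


The pullback A x_C B consists of pairs (a, b) with f(a) = g(b).
For each element c in C, the fiber product has |f^-1(c)| * |g^-1(c)| elements.
Summing over C: 1 * 4 + 6 * 4 + 3 * 1
= 4 + 24 + 3 = 31

31


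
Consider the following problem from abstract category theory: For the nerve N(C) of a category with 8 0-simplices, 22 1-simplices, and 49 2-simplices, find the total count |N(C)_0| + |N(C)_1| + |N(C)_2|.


The 2-skeleton of the nerve N(C) consists of simplices in dimensions 0, 1, 2:
  |N(C)_0| = 8 (objects)
  |N(C)_1| = 22 (morphisms)
  |N(C)_2| = 49 (composable pairs)
Total = 8 + 22 + 49 = 79

79


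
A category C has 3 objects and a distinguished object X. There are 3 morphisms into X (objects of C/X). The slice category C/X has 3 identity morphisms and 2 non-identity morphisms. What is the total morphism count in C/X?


In the slice category C/X, objects are morphisms to X.
Identity morphisms: 3 (one per object of C/X).
Non-identity morphisms: 2.
Total = 3 + 2 = 5

5


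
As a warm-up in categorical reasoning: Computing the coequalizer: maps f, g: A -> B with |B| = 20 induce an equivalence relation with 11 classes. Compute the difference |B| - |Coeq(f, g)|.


The coequalizer Coeq(f, g) = B / ~ has one element per equivalence class.
|B| = 20, |Coeq(f, g)| = 11.
|B| - |Coeq(f, g)| = 20 - 11 = 9.

9


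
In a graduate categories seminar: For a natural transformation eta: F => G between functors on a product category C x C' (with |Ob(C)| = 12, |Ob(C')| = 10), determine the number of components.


A natural transformation eta: F => G assigns one component morphism per
object of the domain category.
The domain is the product category C x C', so
|Ob(C x C')| = |Ob(C)| * |Ob(C')| = 12 * 10 = 120.
Therefore eta has 120 component morphisms.

120


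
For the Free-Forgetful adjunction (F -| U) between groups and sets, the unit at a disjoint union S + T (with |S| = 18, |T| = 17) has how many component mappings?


The unit eta_X: X -> U(F(X)) of the Free-Forgetful adjunction
maps each element of X to a generator of F(X). For X = S + T (disjoint
union in Set), |S + T| = |S| + |T|.
Total mappings = 18 + 17 = 35.

35


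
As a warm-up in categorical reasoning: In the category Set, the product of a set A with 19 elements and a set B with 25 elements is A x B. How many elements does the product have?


In Set, the product A x B is the Cartesian product.
By the universal property, |A x B| = |A| * |B|.
|A x B| = 19 * 25 = 475

475


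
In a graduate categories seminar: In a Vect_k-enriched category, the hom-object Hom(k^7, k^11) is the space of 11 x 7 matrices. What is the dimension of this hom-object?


In Vect-enriched categories, Hom(k^n, k^m) is the space of m x n matrices.
dim(Hom(k^7, k^11)) = 11 * 7 = 77

77


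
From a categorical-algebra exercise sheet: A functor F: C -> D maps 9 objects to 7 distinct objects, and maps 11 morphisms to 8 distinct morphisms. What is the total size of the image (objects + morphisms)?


The image of F consists of distinct objects and distinct morphisms.
|Im(F)| on objects = 7
|Im(F)| on morphisms = 8
Total image cardinality = 7 + 8 = 15

15


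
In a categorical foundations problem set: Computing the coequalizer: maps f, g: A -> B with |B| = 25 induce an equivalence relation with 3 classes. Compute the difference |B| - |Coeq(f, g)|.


The coequalizer Coeq(f, g) = B / ~ has one element per equivalence class.
|B| = 25, |Coeq(f, g)| = 3.
|B| - |Coeq(f, g)| = 25 - 3 = 22.

22


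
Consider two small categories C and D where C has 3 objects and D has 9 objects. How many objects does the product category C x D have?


The product category C x D has objects that are pairs (c, d).
Number of pairs = |Ob(C)| * |Ob(D)| = 3 * 9 = 27

27


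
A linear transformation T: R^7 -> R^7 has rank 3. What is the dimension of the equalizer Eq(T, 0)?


The equalizer of f and the zero map is ker(f).
By the rank-nullity theorem: dim(ker(f)) = dim(domain) - rank(f).
dim(ker(f)) = 7 - 3 = 4

4


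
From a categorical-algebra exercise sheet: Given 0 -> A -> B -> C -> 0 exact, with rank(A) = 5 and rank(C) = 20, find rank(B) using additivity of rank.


For a short exact sequence 0 -> A -> B -> C -> 0,
rank is additive: rank(B) = rank(A) + rank(C).
rank(B) = 5 + 20 = 25

25


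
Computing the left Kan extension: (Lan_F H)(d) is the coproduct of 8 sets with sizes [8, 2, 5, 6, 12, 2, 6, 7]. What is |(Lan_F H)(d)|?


Pointwise, the left Kan extension (Lan_F H)(d) is the colimit, indexed
by the comma category (F downarrow d), of H composed with the
projection (F downarrow d) -> C. Here that colimit is given
as a coproduct (disjoint union) of sets, so its cardinality is the
sum of the sizes of the summands.
Coproduct of sets with sizes: 8 + 2 + 5 + 6 + 12 + 2 + 6 + 7
= 48

48


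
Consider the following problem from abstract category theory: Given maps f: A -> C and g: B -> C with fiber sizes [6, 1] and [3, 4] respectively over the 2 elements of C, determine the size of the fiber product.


The pullback A x_C B consists of pairs (a, b) with f(a) = g(b).
For each element c in C, the fiber product has |f^-1(c)| * |g^-1(c)| elements.
Summing over C: 6 * 3 + 1 * 4
= 18 + 4 = 22

22


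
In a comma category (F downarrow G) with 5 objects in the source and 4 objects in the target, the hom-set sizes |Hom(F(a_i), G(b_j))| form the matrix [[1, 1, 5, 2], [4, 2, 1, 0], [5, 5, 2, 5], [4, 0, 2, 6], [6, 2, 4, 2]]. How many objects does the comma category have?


Objects of (F downarrow G) are triples (a, b, h: F(a)->G(b)).
The count equals the sum of all entries in the hom-matrix.
sum(row 0) = 9
sum(row 1) = 7
sum(row 2) = 17
sum(row 3) = 12
sum(row 4) = 14
Grand total = 59

59


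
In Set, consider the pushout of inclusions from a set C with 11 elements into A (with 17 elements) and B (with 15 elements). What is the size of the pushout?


The pushout A +_C B identifies the images of C in A and B.
|A +_C B| = |A| + |B| - |C| (for injections).
= 17 + 15 - 11 = 21

21


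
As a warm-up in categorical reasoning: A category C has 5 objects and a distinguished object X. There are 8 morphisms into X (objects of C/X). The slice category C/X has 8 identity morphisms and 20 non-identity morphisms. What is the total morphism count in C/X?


In the slice category C/X, objects are morphisms to X.
Identity morphisms: 8 (one per object of C/X).
Non-identity morphisms: 20.
Total = 8 + 20 = 28

28


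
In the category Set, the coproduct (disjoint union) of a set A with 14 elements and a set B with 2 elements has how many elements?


In Set, the coproduct A + B is the disjoint union.
|A + B| = |A| + |B| = 14 + 2 = 16

16


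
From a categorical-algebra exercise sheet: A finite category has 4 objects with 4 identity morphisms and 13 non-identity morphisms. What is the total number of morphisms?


Each object has an identity morphism, giving 4 identities.
Adding the 13 non-identity morphisms:
Total = 4 + 13 = 17

17


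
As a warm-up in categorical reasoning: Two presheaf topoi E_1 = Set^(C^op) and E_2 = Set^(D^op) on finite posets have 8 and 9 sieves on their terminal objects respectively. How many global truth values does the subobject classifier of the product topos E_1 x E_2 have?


In a product of presheaf topoi E_1 x E_2, the subobject classifier
is Omega = Omega_1 x Omega_2 (componentwise), so
|Omega(top)| = |Omega_1(top_1)| * |Omega_2(top_2)|.
= 8 * 9 = 72.

72


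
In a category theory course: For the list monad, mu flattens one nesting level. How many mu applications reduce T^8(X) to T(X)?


Each application of mu: T^2 -> T removes one layer of nesting.
Starting at depth 8 (i.e., T^8(X)), we need to reach T(X).
Number of mu applications = 8 - 1 = 7

7


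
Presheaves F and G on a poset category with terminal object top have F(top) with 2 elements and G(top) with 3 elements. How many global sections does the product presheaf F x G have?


Global sections of a presheaf on a poset with terminal top satisfy
Gamma(H) ~ H(top). Presheaves admit pointwise products, so
(F x G)(top) = F(top) x G(top) (Cartesian product).
|Gamma(F x G)| = |F(top)| * |G(top)| = 2 * 3 = 6.

6


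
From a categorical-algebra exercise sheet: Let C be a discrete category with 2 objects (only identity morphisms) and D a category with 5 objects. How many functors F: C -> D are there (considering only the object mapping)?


A functor from a discrete category C to D is determined by
where each object maps. Each of the 2 objects of C can map
to any of the 5 objects of D independently.
Number of functors = 5^2 = 25

25


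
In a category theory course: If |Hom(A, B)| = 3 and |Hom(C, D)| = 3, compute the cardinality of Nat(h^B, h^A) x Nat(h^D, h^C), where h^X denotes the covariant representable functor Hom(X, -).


By the Yoneda lemma, Nat(h^B, h^A) is isomorphic to Hom(A, B),
so |Nat(h^B, h^A)| = |Hom(A, B)| and |Nat(h^D, h^C)| = |Hom(C, D)|.
|Hom(A, B)| = 3, |Hom(C, D)| = 3.
|Nat(h^B, h^A) x Nat(h^D, h^C)| = 3 * 3 = 9

9


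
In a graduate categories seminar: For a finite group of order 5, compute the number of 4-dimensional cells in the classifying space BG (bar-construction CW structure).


In the bar-construction CW model of BG, the n-cells are indexed by
n-tuples [g_1|...|g_n] of non-identity elements of G (degenerate
simplices with some g_i = e do not contribute cells), so there are
(|G| - 1)^n n-cells.
For dim = 4 with |G| = 5:
cells = (5 - 1)^4 = 4^4 = 256

256


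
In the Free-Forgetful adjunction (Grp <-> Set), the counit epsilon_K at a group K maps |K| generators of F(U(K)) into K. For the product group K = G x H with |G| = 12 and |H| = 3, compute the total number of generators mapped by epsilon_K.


The counit epsilon_K: F(U(K)) -> K of the Free-Forgetful adjunction
maps |K| generators of F(U(K)) into K. For K = G x H (the product group),
|G x H| = |G| * |H|.
Total generators mapped = 12 * 3 = 36.

36


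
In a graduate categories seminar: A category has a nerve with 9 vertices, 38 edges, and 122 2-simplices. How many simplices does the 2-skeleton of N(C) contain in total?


The 2-skeleton of the nerve N(C) consists of simplices in dimensions 0, 1, 2:
  |N(C)_0| = 9 (objects)
  |N(C)_1| = 38 (morphisms)
  |N(C)_2| = 122 (composable pairs)
Total = 9 + 38 + 122 = 169

169


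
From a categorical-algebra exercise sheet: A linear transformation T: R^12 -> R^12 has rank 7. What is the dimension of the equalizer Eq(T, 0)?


The equalizer of f and the zero map is ker(f).
By the rank-nullity theorem: dim(ker(f)) = dim(domain) - rank(f).
dim(ker(f)) = 12 - 7 = 5

5


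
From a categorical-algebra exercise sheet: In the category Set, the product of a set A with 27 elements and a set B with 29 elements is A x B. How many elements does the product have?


In Set, the product A x B is the Cartesian product.
By the universal property, |A x B| = |A| * |B|.
|A x B| = 27 * 29 = 783

783


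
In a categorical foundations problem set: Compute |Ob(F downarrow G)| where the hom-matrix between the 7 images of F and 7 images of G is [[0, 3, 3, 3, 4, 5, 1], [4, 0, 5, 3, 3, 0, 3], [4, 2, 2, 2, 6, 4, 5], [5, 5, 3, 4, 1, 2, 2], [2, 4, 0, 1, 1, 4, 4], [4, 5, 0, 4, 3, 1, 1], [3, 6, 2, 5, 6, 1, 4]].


Objects of (F downarrow G) are triples (a, b, h: F(a)->G(b)).
The count equals the sum of all entries in the hom-matrix.
sum(row 0) = 19
sum(row 1) = 18
sum(row 2) = 25
sum(row 3) = 22
sum(row 4) = 16
sum(row 5) = 18
sum(row 6) = 27
Grand total = 145

145


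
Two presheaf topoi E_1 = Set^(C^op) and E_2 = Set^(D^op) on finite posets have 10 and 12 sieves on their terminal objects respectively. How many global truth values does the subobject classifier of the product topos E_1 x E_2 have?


In a product of presheaf topoi E_1 x E_2, the subobject classifier
is Omega = Omega_1 x Omega_2 (componentwise), so
|Omega(top)| = |Omega_1(top_1)| * |Omega_2(top_2)|.
= 10 * 12 = 120.

120


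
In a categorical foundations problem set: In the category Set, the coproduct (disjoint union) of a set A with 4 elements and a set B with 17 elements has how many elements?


In Set, the coproduct A + B is the disjoint union.
|A + B| = |A| + |B| = 4 + 17 = 21

21


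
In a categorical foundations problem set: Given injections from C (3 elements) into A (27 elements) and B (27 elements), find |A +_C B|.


The pushout A +_C B identifies the images of C in A and B.
|A +_C B| = |A| + |B| - |C| (for injections).
= 27 + 27 - 3 = 51

51


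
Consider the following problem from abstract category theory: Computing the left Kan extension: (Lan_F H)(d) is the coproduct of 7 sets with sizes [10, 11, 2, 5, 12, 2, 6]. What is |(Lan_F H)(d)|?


Pointwise, the left Kan extension (Lan_F H)(d) is the colimit, indexed
by the comma category (F downarrow d), of H composed with the
projection (F downarrow d) -> C. Here that colimit is given
as a coproduct (disjoint union) of sets, so its cardinality is the
sum of the sizes of the summands.
Coproduct of sets with sizes: 10 + 11 + 2 + 5 + 12 + 2 + 6
= 48

48


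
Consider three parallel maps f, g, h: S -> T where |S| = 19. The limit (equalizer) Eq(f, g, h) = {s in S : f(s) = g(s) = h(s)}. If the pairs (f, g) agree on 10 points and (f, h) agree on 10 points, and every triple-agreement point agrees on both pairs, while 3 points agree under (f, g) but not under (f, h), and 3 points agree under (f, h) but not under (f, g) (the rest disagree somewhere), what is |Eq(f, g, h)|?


Eq(f, g, h) is the triple-agreement set: points in S where all three
maps take the same value. Using inclusion-exclusion on the pairwise data:
Pair (f, g) agrees on 10 points; pair (f, h) on 10 points.
Points agreeing under (f, g) but not (f, h) = 3; under (f, h) but not (f, g) = 3.
Triple-agreement = agreement-in-(f, g) minus points that agree under (f, g) but not (f, h):
|Eq(f, g, h)| = 10 - 3 = 7
(cross-check via (f, h): 10 - 3 = 7.)

7


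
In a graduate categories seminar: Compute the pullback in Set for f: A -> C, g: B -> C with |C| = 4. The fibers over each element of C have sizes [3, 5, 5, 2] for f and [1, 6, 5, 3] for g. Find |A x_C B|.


The pullback A x_C B consists of pairs (a, b) with f(a) = g(b).
For each element c in C, the fiber product has |f^-1(c)| * |g^-1(c)| elements.
Summing over C: 3 * 1 + 5 * 6 + 5 * 5 + 2 * 3
= 3 + 30 + 25 + 6 = 64

64


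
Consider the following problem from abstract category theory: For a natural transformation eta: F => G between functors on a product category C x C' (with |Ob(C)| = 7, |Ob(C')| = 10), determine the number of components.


A natural transformation eta: F => G assigns one component morphism per
object of the domain category.
The domain is the product category C x C', so
|Ob(C x C')| = |Ob(C)| * |Ob(C')| = 7 * 10 = 70.
Therefore eta has 70 component morphisms.

70


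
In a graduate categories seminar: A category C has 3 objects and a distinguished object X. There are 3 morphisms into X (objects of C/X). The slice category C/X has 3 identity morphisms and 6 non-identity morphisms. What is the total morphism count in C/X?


In the slice category C/X, objects are morphisms to X.
Identity morphisms: 3 (one per object of C/X).
Non-identity morphisms: 6.
Total = 3 + 6 = 9

9


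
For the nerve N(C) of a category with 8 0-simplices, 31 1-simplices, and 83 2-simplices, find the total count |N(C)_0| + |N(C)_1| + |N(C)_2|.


The 2-skeleton of the nerve N(C) consists of simplices in dimensions 0, 1, 2:
  |N(C)_0| = 8 (objects)
  |N(C)_1| = 31 (morphisms)
  |N(C)_2| = 83 (composable pairs)
Total = 8 + 31 + 83 = 122

122


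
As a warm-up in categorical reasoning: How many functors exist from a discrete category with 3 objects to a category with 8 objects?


A functor from a discrete category C to D is determined by
where each object maps. Each of the 3 objects of C can map
to any of the 8 objects of D independently.
Number of functors = 8^3 = 512

512


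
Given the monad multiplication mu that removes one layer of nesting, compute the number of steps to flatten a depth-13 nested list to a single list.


Each application of mu: T^2 -> T removes one layer of nesting.
Starting at depth 13 (i.e., T^13(X)), we need to reach T(X).
Number of mu applications = 13 - 1 = 12

12


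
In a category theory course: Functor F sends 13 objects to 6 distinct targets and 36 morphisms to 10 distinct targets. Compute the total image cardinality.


The image of F consists of distinct objects and distinct morphisms.
|Im(F)| on objects = 6
|Im(F)| on morphisms = 10
Total image cardinality = 6 + 10 = 16

16


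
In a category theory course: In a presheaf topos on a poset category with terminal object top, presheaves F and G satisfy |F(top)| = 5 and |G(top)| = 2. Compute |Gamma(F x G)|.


Global sections of a presheaf on a poset with terminal top satisfy
Gamma(H) ~ H(top). Presheaves admit pointwise products, so
(F x G)(top) = F(top) x G(top) (Cartesian product).
|Gamma(F x G)| = |F(top)| * |G(top)| = 5 * 2 = 10.

10


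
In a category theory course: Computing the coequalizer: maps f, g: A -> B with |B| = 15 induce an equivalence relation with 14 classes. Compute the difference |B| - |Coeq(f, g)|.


The coequalizer Coeq(f, g) = B / ~ has one element per equivalence class.
|B| = 15, |Coeq(f, g)| = 14.
|B| - |Coeq(f, g)| = 15 - 14 = 1.

1


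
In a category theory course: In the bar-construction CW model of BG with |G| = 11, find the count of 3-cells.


In the bar-construction CW model of BG, the n-cells are indexed by
n-tuples [g_1|...|g_n] of non-identity elements of G (degenerate
simplices with some g_i = e do not contribute cells), so there are
(|G| - 1)^n n-cells.
For dim = 3 with |G| = 11:
cells = (11 - 1)^3 = 10^3 = 1000

1000


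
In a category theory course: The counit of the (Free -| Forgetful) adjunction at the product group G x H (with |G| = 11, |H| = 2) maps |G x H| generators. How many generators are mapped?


The counit epsilon_K: F(U(K)) -> K of the Free-Forgetful adjunction
maps |K| generators of F(U(K)) into K. For K = G x H (the product group),
|G x H| = |G| * |H|.
Total generators mapped = 11 * 2 = 22.

22


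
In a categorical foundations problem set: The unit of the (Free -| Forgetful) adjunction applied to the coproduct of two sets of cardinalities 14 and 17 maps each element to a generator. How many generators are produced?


The unit eta_X: X -> U(F(X)) of the Free-Forgetful adjunction
maps each element of X to a generator of F(X). For X = S + T (disjoint
union in Set), |S + T| = |S| + |T|.
Total mappings = 14 + 17 = 31.

31


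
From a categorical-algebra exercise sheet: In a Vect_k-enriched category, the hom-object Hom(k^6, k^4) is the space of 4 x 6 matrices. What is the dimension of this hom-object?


In Vect-enriched categories, Hom(k^n, k^m) is the space of m x n matrices.
dim(Hom(k^6, k^4)) = 4 * 6 = 24

24


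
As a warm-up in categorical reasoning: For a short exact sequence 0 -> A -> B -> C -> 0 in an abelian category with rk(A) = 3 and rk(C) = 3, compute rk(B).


For a short exact sequence 0 -> A -> B -> C -> 0,
rank is additive: rank(B) = rank(A) + rank(C).
rank(B) = 3 + 3 = 6

6


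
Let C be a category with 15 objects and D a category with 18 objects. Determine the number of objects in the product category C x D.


The product category C x D has objects that are pairs (c, d).
Number of pairs = |Ob(C)| * |Ob(D)| = 15 * 18 = 270

270


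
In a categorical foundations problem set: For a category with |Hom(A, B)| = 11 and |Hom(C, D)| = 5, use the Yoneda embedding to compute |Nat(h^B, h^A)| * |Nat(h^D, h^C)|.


By the Yoneda lemma, Nat(h^B, h^A) is isomorphic to Hom(A, B),
so |Nat(h^B, h^A)| = |Hom(A, B)| and |Nat(h^D, h^C)| = |Hom(C, D)|.
|Hom(A, B)| = 11, |Hom(C, D)| = 5.
|Nat(h^B, h^A) x Nat(h^D, h^C)| = 11 * 5 = 55

55


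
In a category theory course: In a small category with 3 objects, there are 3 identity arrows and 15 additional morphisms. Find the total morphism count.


Each object has an identity morphism, giving 3 identities.
Adding the 15 non-identity morphisms:
Total = 3 + 15 = 18

18


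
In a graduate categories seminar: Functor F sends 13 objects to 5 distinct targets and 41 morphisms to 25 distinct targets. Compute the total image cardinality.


The image of F consists of distinct objects and distinct morphisms.
|Im(F)| on objects = 5
|Im(F)| on morphisms = 25
Total image cardinality = 5 + 25 = 30

30


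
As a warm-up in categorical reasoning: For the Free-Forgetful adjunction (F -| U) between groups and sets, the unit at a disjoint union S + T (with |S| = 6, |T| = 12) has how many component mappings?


The unit eta_X: X -> U(F(X)) of the Free-Forgetful adjunction
maps each element of X to a generator of F(X). For X = S + T (disjoint
union in Set), |S + T| = |S| + |T|.
Total mappings = 6 + 12 = 18.

18


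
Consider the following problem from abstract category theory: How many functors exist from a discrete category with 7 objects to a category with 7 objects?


A functor from a discrete category C to D is determined by
where each object maps. Each of the 7 objects of C can map
to any of the 7 objects of D independently.
Number of functors = 7^7 = 823543

823543


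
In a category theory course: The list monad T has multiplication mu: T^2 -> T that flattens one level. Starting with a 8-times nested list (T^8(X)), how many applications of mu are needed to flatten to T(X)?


Each application of mu: T^2 -> T removes one layer of nesting.
Starting at depth 8 (i.e., T^8(X)), we need to reach T(X).
Number of mu applications = 8 - 1 = 7

7


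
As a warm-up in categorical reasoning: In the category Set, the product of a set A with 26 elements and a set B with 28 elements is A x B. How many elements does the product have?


In Set, the product A x B is the Cartesian product.
By the universal property, |A x B| = |A| * |B|.
|A x B| = 26 * 28 = 728

728


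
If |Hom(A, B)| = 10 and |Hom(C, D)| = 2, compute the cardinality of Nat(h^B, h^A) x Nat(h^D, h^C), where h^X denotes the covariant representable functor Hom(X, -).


By the Yoneda lemma, Nat(h^B, h^A) is isomorphic to Hom(A, B),
so |Nat(h^B, h^A)| = |Hom(A, B)| and |Nat(h^D, h^C)| = |Hom(C, D)|.
|Hom(A, B)| = 10, |Hom(C, D)| = 2.
|Nat(h^B, h^A) x Nat(h^D, h^C)| = 10 * 2 = 20

20


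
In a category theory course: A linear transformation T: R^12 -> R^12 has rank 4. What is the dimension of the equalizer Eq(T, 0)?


The equalizer of f and the zero map is ker(f).
By the rank-nullity theorem: dim(ker(f)) = dim(domain) - rank(f).
dim(ker(f)) = 12 - 4 = 8

8


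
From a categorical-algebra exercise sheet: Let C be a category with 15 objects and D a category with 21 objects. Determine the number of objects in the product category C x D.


The product category C x D has objects that are pairs (c, d).
Number of pairs = |Ob(C)| * |Ob(D)| = 15 * 21 = 315

315


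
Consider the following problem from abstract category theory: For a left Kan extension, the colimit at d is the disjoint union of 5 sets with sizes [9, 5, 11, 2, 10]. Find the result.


Pointwise, the left Kan extension (Lan_F H)(d) is the colimit, indexed
by the comma category (F downarrow d), of H composed with the
projection (F downarrow d) -> C. Here that colimit is given
as a coproduct (disjoint union) of sets, so its cardinality is the
sum of the sizes of the summands.
Coproduct of sets with sizes: 9 + 5 + 11 + 2 + 10
= 37

37


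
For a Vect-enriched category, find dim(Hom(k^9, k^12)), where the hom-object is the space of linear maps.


In Vect-enriched categories, Hom(k^n, k^m) is the space of m x n matrices.
dim(Hom(k^9, k^12)) = 12 * 9 = 108

108


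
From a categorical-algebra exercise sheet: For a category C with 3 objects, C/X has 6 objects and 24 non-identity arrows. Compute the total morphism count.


In the slice category C/X, objects are morphisms to X.
Identity morphisms: 6 (one per object of C/X).
Non-identity morphisms: 24.
Total = 6 + 24 = 30

30


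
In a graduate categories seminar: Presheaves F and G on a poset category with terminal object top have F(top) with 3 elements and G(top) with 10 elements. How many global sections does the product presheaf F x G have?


Global sections of a presheaf on a poset with terminal top satisfy
Gamma(H) ~ H(top). Presheaves admit pointwise products, so
(F x G)(top) = F(top) x G(top) (Cartesian product).
|Gamma(F x G)| = |F(top)| * |G(top)| = 3 * 10 = 30.

30


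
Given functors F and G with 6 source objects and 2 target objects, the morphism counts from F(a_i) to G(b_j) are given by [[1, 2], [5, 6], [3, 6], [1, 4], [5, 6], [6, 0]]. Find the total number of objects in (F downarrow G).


Objects of (F downarrow G) are triples (a, b, h: F(a)->G(b)).
The count equals the sum of all entries in the hom-matrix.
sum(row 0) = 3
sum(row 1) = 11
sum(row 2) = 9
sum(row 3) = 5
sum(row 4) = 11
sum(row 5) = 6
Grand total = 45

45


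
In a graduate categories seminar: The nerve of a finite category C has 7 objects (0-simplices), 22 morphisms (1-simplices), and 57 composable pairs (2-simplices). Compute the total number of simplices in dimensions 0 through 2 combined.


The 2-skeleton of the nerve N(C) consists of simplices in dimensions 0, 1, 2:
  |N(C)_0| = 7 (objects)
  |N(C)_1| = 22 (morphisms)
  |N(C)_2| = 57 (composable pairs)
Total = 7 + 22 + 57 = 86

86


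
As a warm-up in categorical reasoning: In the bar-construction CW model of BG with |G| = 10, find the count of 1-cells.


In the bar-construction CW model of BG, the n-cells are indexed by
n-tuples [g_1|...|g_n] of non-identity elements of G (degenerate
simplices with some g_i = e do not contribute cells), so there are
(|G| - 1)^n n-cells.
For dim = 1 with |G| = 10:
cells = (10 - 1)^1 = 9^1 = 9

9


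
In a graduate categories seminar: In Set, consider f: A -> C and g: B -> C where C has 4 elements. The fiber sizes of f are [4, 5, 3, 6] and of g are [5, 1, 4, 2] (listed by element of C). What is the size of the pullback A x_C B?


The pullback A x_C B consists of pairs (a, b) with f(a) = g(b).
For each element c in C, the fiber product has |f^-1(c)| * |g^-1(c)| elements.
Summing over C: 4 * 5 + 5 * 1 + 3 * 4 + 6 * 2
= 20 + 5 + 12 + 12 = 49

49


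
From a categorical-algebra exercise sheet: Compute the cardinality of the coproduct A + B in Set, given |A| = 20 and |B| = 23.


In Set, the coproduct A + B is the disjoint union.
|A + B| = |A| + |B| = 20 + 23 = 43

43


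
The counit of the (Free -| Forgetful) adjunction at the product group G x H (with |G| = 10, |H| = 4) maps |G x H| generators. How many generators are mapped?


The counit epsilon_K: F(U(K)) -> K of the Free-Forgetful adjunction
maps |K| generators of F(U(K)) into K. For K = G x H (the product group),
|G x H| = |G| * |H|.
Total generators mapped = 10 * 4 = 40.

40


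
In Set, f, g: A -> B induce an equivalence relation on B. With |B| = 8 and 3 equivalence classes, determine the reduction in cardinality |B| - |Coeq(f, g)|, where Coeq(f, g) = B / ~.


The coequalizer Coeq(f, g) = B / ~ has one element per equivalence class.
|B| = 8, |Coeq(f, g)| = 3.
|B| - |Coeq(f, g)| = 8 - 3 = 5.

5


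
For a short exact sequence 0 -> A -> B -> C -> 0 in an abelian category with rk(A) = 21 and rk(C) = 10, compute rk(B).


For a short exact sequence 0 -> A -> B -> C -> 0,
rank is additive: rank(B) = rank(A) + rank(C).
rank(B) = 21 + 10 = 31

31


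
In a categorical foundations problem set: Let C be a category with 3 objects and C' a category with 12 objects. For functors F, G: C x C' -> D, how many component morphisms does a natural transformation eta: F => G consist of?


A natural transformation eta: F => G assigns one component morphism per
object of the domain category.
The domain is the product category C x C', so
|Ob(C x C')| = |Ob(C)| * |Ob(C')| = 3 * 12 = 36.
Therefore eta has 36 component morphisms.

36


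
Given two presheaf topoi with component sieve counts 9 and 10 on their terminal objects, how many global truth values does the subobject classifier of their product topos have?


In a product of presheaf topoi E_1 x E_2, the subobject classifier
is Omega = Omega_1 x Omega_2 (componentwise), so
|Omega(top)| = |Omega_1(top_1)| * |Omega_2(top_2)|.
= 9 * 10 = 90.

90


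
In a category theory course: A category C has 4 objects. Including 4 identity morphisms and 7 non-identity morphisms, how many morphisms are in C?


Each object has an identity morphism, giving 4 identities.
Adding the 7 non-identity morphisms:
Total = 4 + 7 = 11

11


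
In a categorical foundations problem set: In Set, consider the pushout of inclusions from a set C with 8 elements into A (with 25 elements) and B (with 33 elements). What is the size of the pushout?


The pushout A +_C B identifies the images of C in A and B.
|A +_C B| = |A| + |B| - |C| (for injections).
= 25 + 33 - 8 = 50

50


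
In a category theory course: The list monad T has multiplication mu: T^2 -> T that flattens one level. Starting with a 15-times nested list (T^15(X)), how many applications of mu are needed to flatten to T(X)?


Each application of mu: T^2 -> T removes one layer of nesting.
Starting at depth 15 (i.e., T^15(X)), we need to reach T(X).
Number of mu applications = 15 - 1 = 14

14


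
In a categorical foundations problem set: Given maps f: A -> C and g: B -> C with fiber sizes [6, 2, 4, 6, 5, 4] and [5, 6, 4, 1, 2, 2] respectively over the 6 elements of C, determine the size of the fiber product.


The pullback A x_C B consists of pairs (a, b) with f(a) = g(b).
For each element c in C, the fiber product has |f^-1(c)| * |g^-1(c)| elements.
Summing over C: 6 * 5 + 2 * 6 + 4 * 4 + 6 * 1 + 5 * 2 + 4 * 2
= 30 + 12 + 16 + 6 + 10 + 8 = 82

82


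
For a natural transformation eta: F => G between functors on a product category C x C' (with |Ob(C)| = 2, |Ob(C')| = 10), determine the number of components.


A natural transformation eta: F => G assigns one component morphism per
object of the domain category.
The domain is the product category C x C', so
|Ob(C x C')| = |Ob(C)| * |Ob(C')| = 2 * 10 = 20.
Therefore eta has 20 component morphisms.

20


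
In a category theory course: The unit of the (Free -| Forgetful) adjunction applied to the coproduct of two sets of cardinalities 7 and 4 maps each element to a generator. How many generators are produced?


The unit eta_X: X -> U(F(X)) of the Free-Forgetful adjunction
maps each element of X to a generator of F(X). For X = S + T (disjoint
union in Set), |S + T| = |S| + |T|.
Total mappings = 7 + 4 = 11.

11


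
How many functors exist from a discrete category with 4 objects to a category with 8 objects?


A functor from a discrete category C to D is determined by
where each object maps. Each of the 4 objects of C can map
to any of the 8 objects of D independently.
Number of functors = 8^4 = 4096

4096
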